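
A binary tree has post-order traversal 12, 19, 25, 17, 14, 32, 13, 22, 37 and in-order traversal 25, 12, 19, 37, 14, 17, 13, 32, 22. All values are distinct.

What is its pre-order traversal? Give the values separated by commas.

37, 25, 19, 12, 22, 13, 14, 17, 32

The last element of post-order is the root; it splits in-order into left and right subtrees.
Root 37: left subtree has 3 nodes {25, 12, 19}, right has 5 {14, 17, 13, 32, 22}.
  Root 25: left subtree has 0 nodes { }, right has 2 {12, 19}.
    Root 19: left subtree has 1 node {12}, right has 0 { }.
  Root 22: left subtree has 4 nodes {14, 17, 13, 32}, right has 0 { }.
    Root 13: left subtree has 2 nodes {14, 17}, right has 1 {32}.
      Root 14: left subtree has 0 nodes { }, right has 1 {17}.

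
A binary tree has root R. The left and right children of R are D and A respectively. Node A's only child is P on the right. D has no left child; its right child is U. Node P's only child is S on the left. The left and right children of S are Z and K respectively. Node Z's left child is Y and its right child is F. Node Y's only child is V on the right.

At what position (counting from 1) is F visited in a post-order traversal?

5

Post-order visits the left subtree, then the right subtree, then the node.
At R: go left to D.
  At D: no left child.
  At D: go right to U.
    U is a leaf — visit U.
  Visit D.
At R: go right to A.
  At A: no left child.
  At A: go right to P.
    At P: go left to S.
      At S: go left to Z.
        At Z: go left to Y.
          At Y: no left child.
          At Y: go right to V.
            V is a leaf — visit V.
          Visit Y.
        At Z: go right to F.
          F is a leaf — visit F.
        Visit Z.
      At S: go right to K.
        K is a leaf — visit K.
      Visit S.
    At P: no right child.
    Visit P.
  Visit A.
Visit R.
Full post-order sequence: U, D, V, Y, F, Z, K, S, P, A, R.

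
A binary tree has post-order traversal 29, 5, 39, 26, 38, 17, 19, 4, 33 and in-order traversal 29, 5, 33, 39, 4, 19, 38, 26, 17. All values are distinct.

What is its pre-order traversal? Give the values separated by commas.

33, 5, 29, 4, 39, 19, 17, 38, 26

The last element of post-order is the root; it splits in-order into left and right subtrees.
Root 33: left subtree has 2 nodes {29, 5}, right has 6 {39, 4, 19, 38, 26, 17}.
  Root 5: left subtree has 1 node {29}, right has 0 { }.
  Root 4: left subtree has 1 node {39}, right has 4 {19, 38, 26, 17}.
    Root 19: left subtree has 0 nodes { }, right has 3 {38, 26, 17}.
      Root 17: left subtree has 2 nodes {38, 26}, right has 0 { }.
        Root 38: left subtree has 0 nodes { }, right has 1 {26}.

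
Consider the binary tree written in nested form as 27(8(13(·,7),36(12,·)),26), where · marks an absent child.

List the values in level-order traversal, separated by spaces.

27 8 26 13 36 7 12

Level-order visits nodes level by level from the root, left to right within each level.
Level 0: 27
Level 1: 8, 26
Level 2: 13, 36
Level 3: 7, 12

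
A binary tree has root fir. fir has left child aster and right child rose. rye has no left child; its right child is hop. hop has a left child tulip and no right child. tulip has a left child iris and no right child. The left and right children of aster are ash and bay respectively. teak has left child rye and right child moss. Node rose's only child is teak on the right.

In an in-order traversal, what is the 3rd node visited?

In-order visits the left subtree, then the node, then the right subtree.
At fir: go left to aster.
  At aster: go left to ash.
    ash is a leaf — visit ash.
  Visit aster.
  At aster: go right to bay.
    bay is a leaf — visit bay.
Visit fir.
At fir: go right to rose.
  At rose: no left child.
  Visit rose.
  At rose: go right to teak.
    At teak: go left to rye.
      At rye: no left child.
      Visit rye.
      At rye: go right to hop.
        At hop: go left to tulip.
          At tulip: go left to iris.
            iris is a leaf — visit iris.
          Visit tulip.
          At tulip: no right child.
        Visit hop.
        At hop: no right child.
    Visit teak.
    At teak: go right to moss.
      moss is a leaf — visit moss.
Full in-order sequence: ash, aster, bay, fir, rose, rye, iris, tulip, hop, teak, moss.

bay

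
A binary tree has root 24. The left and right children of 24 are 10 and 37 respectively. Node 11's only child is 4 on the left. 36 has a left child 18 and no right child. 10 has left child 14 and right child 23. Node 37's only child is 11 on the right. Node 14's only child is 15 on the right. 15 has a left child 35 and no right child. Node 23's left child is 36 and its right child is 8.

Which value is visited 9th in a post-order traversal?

Post-order visits the left subtree, then the right subtree, then the node.
At 24: go left to 10.
  At 10: go left to 14.
    At 14: no left child.
    At 14: go right to 15.
      At 15: go left to 35.
        35 is a leaf — visit 35.
      At 15: no right child.
      Visit 15.
    Visit 14.
  At 10: go right to 23.
    At 23: go left to 36.
      At 36: go left to 18.
        18 is a leaf — visit 18.
      At 36: no right child.
      Visit 36.
    At 23: go right to 8.
      8 is a leaf — visit 8.
    Visit 23.
  Visit 10.
At 24: go right to 37.
  At 37: no left child.
  At 37: go right to 11.
    At 11: go left to 4.
      4 is a leaf — visit 4.
    At 11: no right child.
    Visit 11.
  Visit 37.
Visit 24.
Full post-order sequence: 35, 15, 14, 18, 36, 8, 23, 10, 4, 11, 37, 24.

4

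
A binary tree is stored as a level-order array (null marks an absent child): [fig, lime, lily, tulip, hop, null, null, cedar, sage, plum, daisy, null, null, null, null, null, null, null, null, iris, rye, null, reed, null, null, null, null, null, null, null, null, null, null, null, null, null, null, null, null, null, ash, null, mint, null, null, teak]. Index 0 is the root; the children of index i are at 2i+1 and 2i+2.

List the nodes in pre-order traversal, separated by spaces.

fig lime tulip cedar sage hop plum iris ash rye mint daisy reed teak lily

Pre-order visits the node, then its left subtree, then its right subtree.
Visit fig.
At fig: go left to lime.
  Visit lime.
  At lime: go left to tulip.
    Visit tulip.
    At tulip: go left to cedar.
      cedar is a leaf — visit cedar.
    At tulip: go right to sage.
      sage is a leaf — visit sage.
  At lime: go right to hop.
    Visit hop.
    At hop: go left to plum.
      Visit plum.
      At plum: go left to iris.
        Visit iris.
        At iris: no left child.
        At iris: go right to ash.
          ash is a leaf — visit ash.
      At plum: go right to rye.
        Visit rye.
        At rye: no left child.
        At rye: go right to mint.
          mint is a leaf — visit mint.
    At hop: go right to daisy.
      Visit daisy.
      At daisy: no left child.
      At daisy: go right to reed.
        Visit reed.
        At reed: go left to teak.
          teak is a leaf — visit teak.
        At reed: no right child.
At fig: go right to lily.
  lily is a leaf — visit lily.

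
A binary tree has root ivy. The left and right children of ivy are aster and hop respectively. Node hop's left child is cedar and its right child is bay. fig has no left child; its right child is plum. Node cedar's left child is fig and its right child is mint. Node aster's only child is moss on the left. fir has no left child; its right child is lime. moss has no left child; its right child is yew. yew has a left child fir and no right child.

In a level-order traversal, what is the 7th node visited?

yew

Level-order visits nodes level by level from the root, left to right within each level.
Level 0: ivy
Level 1: aster, hop
Level 2: moss, cedar, bay
Level 3: yew, fig, mint
Level 4: fir, plum
Level 5: lime
Full level-order sequence: ivy, aster, hop, moss, cedar, bay, yew, fig, mint, fir, plum, lime.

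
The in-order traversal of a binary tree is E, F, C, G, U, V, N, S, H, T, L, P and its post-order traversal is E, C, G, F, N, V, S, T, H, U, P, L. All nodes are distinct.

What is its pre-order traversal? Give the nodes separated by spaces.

L U F E G C H S V N T P

The last element of post-order is the root; it splits in-order into left and right subtrees.
Root L: left subtree has 10 nodes {E, F, C, G, U, V, N, S, H, T}, right has 1 {P}.
  Root U: left subtree has 4 nodes {E, F, C, G}, right has 5 {V, N, S, H, T}.
    Root F: left subtree has 1 node {E}, right has 2 {C, G}.
      Root G: left subtree has 1 node {C}, right has 0 { }.
    Root H: left subtree has 3 nodes {V, N, S}, right has 1 {T}.
      Root S: left subtree has 2 nodes {V, N}, right has 0 { }.
        Root V: left subtree has 0 nodes { }, right has 1 {N}.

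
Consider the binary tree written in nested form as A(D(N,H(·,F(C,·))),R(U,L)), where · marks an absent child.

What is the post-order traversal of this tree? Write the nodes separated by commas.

N, C, F, H, D, U, L, R, A

Post-order visits the left subtree, then the right subtree, then the node.
At A: go left to D.
  At D: go left to N.
    N is a leaf — visit N.
  At D: go right to H.
    At H: no left child.
    At H: go right to F.
      At F: go left to C.
        C is a leaf — visit C.
      At F: no right child.
      Visit F.
    Visit H.
  Visit D.
At A: go right to R.
  At R: go left to U.
    U is a leaf — visit U.
  At R: go right to L.
    L is a leaf — visit L.
  Visit R.
Visit A.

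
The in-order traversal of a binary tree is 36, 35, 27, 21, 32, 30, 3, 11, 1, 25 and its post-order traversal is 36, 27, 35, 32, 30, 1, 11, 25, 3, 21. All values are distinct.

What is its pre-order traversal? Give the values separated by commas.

The last element of post-order is the root; it splits in-order into left and right subtrees.
Root 21: left subtree has 3 nodes {36, 35, 27}, right has 6 {32, 30, 3, 11, 1, 25}.
  Root 35: left subtree has 1 node {36}, right has 1 {27}.
  Root 3: left subtree has 2 nodes {32, 30}, right has 3 {11, 1, 25}.
    Root 30: left subtree has 1 node {32}, right has 0 { }.
    Root 25: left subtree has 2 nodes {11, 1}, right has 0 { }.
      Root 11: left subtree has 0 nodes { }, right has 1 {1}.

21, 35, 36, 27, 3, 30, 32, 25, 11, 1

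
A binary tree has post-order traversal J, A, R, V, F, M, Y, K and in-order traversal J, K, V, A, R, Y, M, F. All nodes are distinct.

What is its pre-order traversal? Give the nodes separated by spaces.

K J Y V R A M F

The last element of post-order is the root; it splits in-order into left and right subtrees.
Root K: left subtree has 1 node {J}, right has 6 {V, A, R, Y, M, F}.
  Root Y: left subtree has 3 nodes {V, A, R}, right has 2 {M, F}.
    Root V: left subtree has 0 nodes { }, right has 2 {A, R}.
      Root R: left subtree has 1 node {A}, right has 0 { }.
    Root M: left subtree has 0 nodes { }, right has 1 {F}.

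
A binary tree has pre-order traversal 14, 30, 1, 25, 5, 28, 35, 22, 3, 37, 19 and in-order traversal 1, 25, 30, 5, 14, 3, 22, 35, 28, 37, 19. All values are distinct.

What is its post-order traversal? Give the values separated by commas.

25, 1, 5, 30, 3, 22, 35, 19, 37, 28, 14

The first element of pre-order is the root; it splits in-order into left and right subtrees.
Root 14: left subtree has 4 nodes {1, 25, 30, 5}, right has 6 {3, 22, 35, 28, 37, 19}.
  Root 30: left subtree has 2 nodes {1, 25}, right has 1 {5}.
    Root 1: left subtree has 0 nodes { }, right has 1 {25}.
  Root 28: left subtree has 3 nodes {3, 22, 35}, right has 2 {37, 19}.
    Root 35: left subtree has 2 nodes {3, 22}, right has 0 { }.
      Root 22: left subtree has 1 node {3}, right has 0 { }.
    Root 37: left subtree has 0 nodes { }, right has 1 {19}.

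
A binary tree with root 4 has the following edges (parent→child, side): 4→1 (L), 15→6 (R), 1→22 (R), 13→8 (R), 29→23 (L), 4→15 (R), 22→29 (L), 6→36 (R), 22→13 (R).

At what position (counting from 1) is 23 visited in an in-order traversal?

In-order visits the left subtree, then the node, then the right subtree.
At 4: go left to 1.
  At 1: no left child.
  Visit 1.
  At 1: go right to 22.
    At 22: go left to 29.
      At 29: go left to 23.
        23 is a leaf — visit 23.
      Visit 29.
      At 29: no right child.
    Visit 22.
    At 22: go right to 13.
      At 13: no left child.
      Visit 13.
      At 13: go right to 8.
        8 is a leaf — visit 8.
Visit 4.
At 4: go right to 15.
  At 15: no left child.
  Visit 15.
  At 15: go right to 6.
    At 6: no left child.
    Visit 6.
    At 6: go right to 36.
      36 is a leaf — visit 36.
Full in-order sequence: 1, 23, 29, 22, 13, 8, 4, 15, 6, 36.

2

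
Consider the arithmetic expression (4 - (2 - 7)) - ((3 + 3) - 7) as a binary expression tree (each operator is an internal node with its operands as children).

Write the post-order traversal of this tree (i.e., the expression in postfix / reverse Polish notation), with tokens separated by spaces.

4 2 7 - - 3 3 + 7 - -

Post-order on an expression tree gives postfix notation: for each operator, emit left operand, right operand, then the operator.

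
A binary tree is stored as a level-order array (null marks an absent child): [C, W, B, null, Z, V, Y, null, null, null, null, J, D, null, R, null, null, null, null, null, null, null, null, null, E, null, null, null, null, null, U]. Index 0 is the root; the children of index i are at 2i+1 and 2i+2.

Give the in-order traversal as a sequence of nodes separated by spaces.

W Z C J E V D B Y R U

In-order visits the left subtree, then the node, then the right subtree.
At C: go left to W.
  At W: no left child.
  Visit W.
  At W: go right to Z.
    Z is a leaf — visit Z.
Visit C.
At C: go right to B.
  At B: go left to V.
    At V: go left to J.
      At J: no left child.
      Visit J.
      At J: go right to E.
        E is a leaf — visit E.
    Visit V.
    At V: go right to D.
      D is a leaf — visit D.
  Visit B.
  At B: go right to Y.
    At Y: no left child.
    Visit Y.
    At Y: go right to R.
      At R: no left child.
      Visit R.
      At R: go right to U.
        U is a leaf — visit U.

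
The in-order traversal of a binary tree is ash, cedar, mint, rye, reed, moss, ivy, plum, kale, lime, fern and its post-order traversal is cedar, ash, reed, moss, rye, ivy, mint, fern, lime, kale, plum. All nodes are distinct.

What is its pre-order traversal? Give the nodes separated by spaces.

plum mint ash cedar ivy rye moss reed kale lime fern

The last element of post-order is the root; it splits in-order into left and right subtrees.
Root plum: left subtree has 7 nodes {ash, cedar, mint, rye, reed, moss, ivy}, right has 3 {kale, lime, fern}.
  Root mint: left subtree has 2 nodes {ash, cedar}, right has 4 {rye, reed, moss, ivy}.
    Root ash: left subtree has 0 nodes { }, right has 1 {cedar}.
    Root ivy: left subtree has 3 nodes {rye, reed, moss}, right has 0 { }.
      Root rye: left subtree has 0 nodes { }, right has 2 {reed, moss}.
        Root moss: left subtree has 1 node {reed}, right has 0 { }.
  Root kale: left subtree has 0 nodes { }, right has 2 {lime, fern}.
    Root lime: left subtree has 0 nodes { }, right has 1 {fern}.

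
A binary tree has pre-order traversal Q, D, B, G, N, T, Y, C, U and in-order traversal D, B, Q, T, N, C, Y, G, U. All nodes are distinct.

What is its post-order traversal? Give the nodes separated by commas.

The first element of pre-order is the root; it splits in-order into left and right subtrees.
Root Q: left subtree has 2 nodes {D, B}, right has 6 {T, N, C, Y, G, U}.
  Root D: left subtree has 0 nodes { }, right has 1 {B}.
  Root G: left subtree has 4 nodes {T, N, C, Y}, right has 1 {U}.
    Root N: left subtree has 1 node {T}, right has 2 {C, Y}.
      Root Y: left subtree has 1 node {C}, right has 0 { }.

B, D, T, C, Y, N, U, G, Q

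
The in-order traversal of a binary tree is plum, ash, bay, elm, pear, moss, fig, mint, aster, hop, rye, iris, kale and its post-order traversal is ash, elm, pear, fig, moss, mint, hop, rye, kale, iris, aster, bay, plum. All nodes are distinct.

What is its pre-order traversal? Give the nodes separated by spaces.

plum bay ash aster mint moss pear elm fig iris rye hop kale

The last element of post-order is the root; it splits in-order into left and right subtrees.
Root plum: left subtree has 0 nodes { }, right has 12 {ash, bay, elm, pear, moss, fig, mint, aster, hop, rye, iris, kale}.
  Root bay: left subtree has 1 node {ash}, right has 10 {elm, pear, moss, fig, mint, aster, hop, rye, iris, kale}.
    Root aster: left subtree has 5 nodes {elm, pear, moss, fig, mint}, right has 4 {hop, rye, iris, kale}.
      Root mint: left subtree has 4 nodes {elm, pear, moss, fig}, right has 0 { }.
        Root moss: left subtree has 2 nodes {elm, pear}, right has 1 {fig}.
          Root pear: left subtree has 1 node {elm}, right has 0 { }.
      Root iris: left subtree has 2 nodes {hop, rye}, right has 1 {kale}.
        Root rye: left subtree has 1 node {hop}, right has 0 { }.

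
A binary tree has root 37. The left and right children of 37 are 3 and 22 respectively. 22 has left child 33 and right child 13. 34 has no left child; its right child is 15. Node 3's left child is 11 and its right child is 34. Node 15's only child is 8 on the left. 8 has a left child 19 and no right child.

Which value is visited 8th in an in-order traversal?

In-order visits the left subtree, then the node, then the right subtree.
At 37: go left to 3.
  At 3: go left to 11.
    11 is a leaf — visit 11.
  Visit 3.
  At 3: go right to 34.
    At 34: no left child.
    Visit 34.
    At 34: go right to 15.
      At 15: go left to 8.
        At 8: go left to 19.
          19 is a leaf — visit 19.
        Visit 8.
        At 8: no right child.
      Visit 15.
      At 15: no right child.
Visit 37.
At 37: go right to 22.
  At 22: go left to 33.
    33 is a leaf — visit 33.
  Visit 22.
  At 22: go right to 13.
    13 is a leaf — visit 13.
Full in-order sequence: 11, 3, 34, 19, 8, 15, 37, 33, 22, 13.

33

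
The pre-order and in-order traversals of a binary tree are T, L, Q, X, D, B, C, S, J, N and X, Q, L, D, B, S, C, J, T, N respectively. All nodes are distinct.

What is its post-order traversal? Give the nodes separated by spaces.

X Q S J C B D L N T

The first element of pre-order is the root; it splits in-order into left and right subtrees.
Root T: left subtree has 8 nodes {X, Q, L, D, B, S, C, J}, right has 1 {N}.
  Root L: left subtree has 2 nodes {X, Q}, right has 5 {D, B, S, C, J}.
    Root Q: left subtree has 1 node {X}, right has 0 { }.
    Root D: left subtree has 0 nodes { }, right has 4 {B, S, C, J}.
      Root B: left subtree has 0 nodes { }, right has 3 {S, C, J}.
        Root C: left subtree has 1 node {S}, right has 1 {J}.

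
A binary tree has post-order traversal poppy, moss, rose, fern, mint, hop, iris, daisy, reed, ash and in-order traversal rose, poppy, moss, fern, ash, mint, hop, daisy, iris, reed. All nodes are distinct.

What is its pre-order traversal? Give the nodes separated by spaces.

ash fern rose moss poppy reed daisy hop mint iris

The last element of post-order is the root; it splits in-order into left and right subtrees.
Root ash: left subtree has 4 nodes {rose, poppy, moss, fern}, right has 5 {mint, hop, daisy, iris, reed}.
  Root fern: left subtree has 3 nodes {rose, poppy, moss}, right has 0 { }.
    Root rose: left subtree has 0 nodes { }, right has 2 {poppy, moss}.
      Root moss: left subtree has 1 node {poppy}, right has 0 { }.
  Root reed: left subtree has 4 nodes {mint, hop, daisy, iris}, right has 0 { }.
    Root daisy: left subtree has 2 nodes {mint, hop}, right has 1 {iris}.
      Root hop: left subtree has 1 node {mint}, right has 0 { }.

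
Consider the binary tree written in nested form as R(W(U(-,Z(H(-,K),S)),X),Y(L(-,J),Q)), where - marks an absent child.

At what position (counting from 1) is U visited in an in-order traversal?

1

In-order visits the left subtree, then the node, then the right subtree.
At R: go left to W.
  At W: go left to U.
    At U: no left child.
    Visit U.
    At U: go right to Z.
      At Z: go left to H.
        At H: no left child.
        Visit H.
        At H: go right to K.
          K is a leaf — visit K.
      Visit Z.
      At Z: go right to S.
        S is a leaf — visit S.
  Visit W.
  At W: go right to X.
    X is a leaf — visit X.
Visit R.
At R: go right to Y.
  At Y: go left to L.
    At L: no left child.
    Visit L.
    At L: go right to J.
      J is a leaf — visit J.
  Visit Y.
  At Y: go right to Q.
    Q is a leaf — visit Q.
Full in-order sequence: U, H, K, Z, S, W, X, R, L, J, Y, Q.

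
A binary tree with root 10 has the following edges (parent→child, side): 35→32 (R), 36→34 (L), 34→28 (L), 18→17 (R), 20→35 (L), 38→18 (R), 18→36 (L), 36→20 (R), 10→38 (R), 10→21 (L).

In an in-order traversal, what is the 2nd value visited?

10

In-order visits the left subtree, then the node, then the right subtree.
At 10: go left to 21.
  21 is a leaf — visit 21.
Visit 10.
At 10: go right to 38.
  At 38: no left child.
  Visit 38.
  At 38: go right to 18.
    At 18: go left to 36.
      At 36: go left to 34.
        At 34: go left to 28.
          28 is a leaf — visit 28.
        Visit 34.
        At 34: no right child.
      Visit 36.
      At 36: go right to 20.
        At 20: go left to 35.
          At 35: no left child.
          Visit 35.
          At 35: go right to 32.
            32 is a leaf — visit 32.
        Visit 20.
        At 20: no right child.
    Visit 18.
    At 18: go right to 17.
      17 is a leaf — visit 17.
Full in-order sequence: 21, 10, 38, 28, 34, 36, 35, 32, 20, 18, 17.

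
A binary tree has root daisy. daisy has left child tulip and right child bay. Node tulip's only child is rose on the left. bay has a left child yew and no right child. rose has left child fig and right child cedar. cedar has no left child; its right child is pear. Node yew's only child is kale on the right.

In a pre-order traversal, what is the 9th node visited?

kale

Pre-order visits the node, then its left subtree, then its right subtree.
Visit daisy.
At daisy: go left to tulip.
  Visit tulip.
  At tulip: go left to rose.
    Visit rose.
    At rose: go left to fig.
      fig is a leaf — visit fig.
    At rose: go right to cedar.
      Visit cedar.
      At cedar: no left child.
      At cedar: go right to pear.
        pear is a leaf — visit pear.
  At tulip: no right child.
At daisy: go right to bay.
  Visit bay.
  At bay: go left to yew.
    Visit yew.
    At yew: no left child.
    At yew: go right to kale.
      kale is a leaf — visit kale.
  At bay: no right child.
Full pre-order sequence: daisy, tulip, rose, fig, cedar, pear, bay, yew, kale.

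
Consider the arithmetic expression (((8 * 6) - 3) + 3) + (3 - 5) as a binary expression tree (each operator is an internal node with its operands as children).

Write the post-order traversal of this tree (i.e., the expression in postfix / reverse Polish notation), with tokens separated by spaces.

8 6 * 3 - 3 + 3 5 - +

Post-order on an expression tree gives postfix notation: for each operator, emit left operand, right operand, then the operator.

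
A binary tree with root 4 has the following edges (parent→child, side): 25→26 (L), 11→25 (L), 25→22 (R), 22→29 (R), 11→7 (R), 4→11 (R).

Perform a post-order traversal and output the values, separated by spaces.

26 29 22 25 7 11 4

Post-order visits the left subtree, then the right subtree, then the node.
At 4: no left child.
At 4: go right to 11.
  At 11: go left to 25.
    At 25: go left to 26.
      26 is a leaf — visit 26.
    At 25: go right to 22.
      At 22: no left child.
      At 22: go right to 29.
        29 is a leaf — visit 29.
      Visit 22.
    Visit 25.
  At 11: go right to 7.
    7 is a leaf — visit 7.
  Visit 11.
Visit 4.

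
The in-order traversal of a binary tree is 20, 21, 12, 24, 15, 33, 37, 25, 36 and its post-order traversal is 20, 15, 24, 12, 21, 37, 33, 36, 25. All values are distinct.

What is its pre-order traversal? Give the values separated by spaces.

25 33 21 20 12 24 15 37 36

The last element of post-order is the root; it splits in-order into left and right subtrees.
Root 25: left subtree has 7 nodes {20, 21, 12, 24, 15, 33, 37}, right has 1 {36}.
  Root 33: left subtree has 5 nodes {20, 21, 12, 24, 15}, right has 1 {37}.
    Root 21: left subtree has 1 node {20}, right has 3 {12, 24, 15}.
      Root 12: left subtree has 0 nodes { }, right has 2 {24, 15}.
        Root 24: left subtree has 0 nodes { }, right has 1 {15}.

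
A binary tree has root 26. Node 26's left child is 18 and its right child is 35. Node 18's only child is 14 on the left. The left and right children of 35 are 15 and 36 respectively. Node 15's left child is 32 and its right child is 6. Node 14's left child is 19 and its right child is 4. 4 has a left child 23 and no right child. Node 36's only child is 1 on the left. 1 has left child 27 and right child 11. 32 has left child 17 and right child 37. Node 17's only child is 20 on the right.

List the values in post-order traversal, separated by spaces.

19 23 4 14 18 20 17 37 32 6 15 27 11 1 36 35 26

Post-order visits the left subtree, then the right subtree, then the node.
At 26: go left to 18.
  At 18: go left to 14.
    At 14: go left to 19.
      19 is a leaf — visit 19.
    At 14: go right to 4.
      At 4: go left to 23.
        23 is a leaf — visit 23.
      At 4: no right child.
      Visit 4.
    Visit 14.
  At 18: no right child.
  Visit 18.
At 26: go right to 35.
  At 35: go left to 15.
    At 15: go left to 32.
      At 32: go left to 17.
        At 17: no left child.
        At 17: go right to 20.
          20 is a leaf — visit 20.
        Visit 17.
      At 32: go right to 37.
        37 is a leaf — visit 37.
      Visit 32.
    At 15: go right to 6.
      6 is a leaf — visit 6.
    Visit 15.
  At 35: go right to 36.
    At 36: go left to 1.
      At 1: go left to 27.
        27 is a leaf — visit 27.
      At 1: go right to 11.
        11 is a leaf — visit 11.
      Visit 1.
    At 36: no right child.
    Visit 36.
  Visit 35.
Visit 26.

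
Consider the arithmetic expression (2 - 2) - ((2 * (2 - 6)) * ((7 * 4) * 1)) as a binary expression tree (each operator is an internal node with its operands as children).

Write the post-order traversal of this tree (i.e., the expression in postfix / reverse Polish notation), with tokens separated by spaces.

Post-order on an expression tree gives postfix notation: for each operator, emit left operand, right operand, then the operator.

2 2 - 2 2 6 - * 7 4 * 1 * * -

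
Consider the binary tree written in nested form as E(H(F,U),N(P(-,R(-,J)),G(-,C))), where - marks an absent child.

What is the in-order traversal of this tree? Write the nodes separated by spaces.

F H U E P R J N G C

In-order visits the left subtree, then the node, then the right subtree.
At E: go left to H.
  At H: go left to F.
    F is a leaf — visit F.
  Visit H.
  At H: go right to U.
    U is a leaf — visit U.
Visit E.
At E: go right to N.
  At N: go left to P.
    At P: no left child.
    Visit P.
    At P: go right to R.
      At R: no left child.
      Visit R.
      At R: go right to J.
        J is a leaf — visit J.
  Visit N.
  At N: go right to G.
    At G: no left child.
    Visit G.
    At G: go right to C.
      C is a leaf — visit C.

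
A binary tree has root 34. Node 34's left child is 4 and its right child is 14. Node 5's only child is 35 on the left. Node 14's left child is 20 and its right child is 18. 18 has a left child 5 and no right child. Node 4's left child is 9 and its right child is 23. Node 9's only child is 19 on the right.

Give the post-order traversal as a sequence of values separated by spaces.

19 9 23 4 20 35 5 18 14 34

Post-order visits the left subtree, then the right subtree, then the node.
At 34: go left to 4.
  At 4: go left to 9.
    At 9: no left child.
    At 9: go right to 19.
      19 is a leaf — visit 19.
    Visit 9.
  At 4: go right to 23.
    23 is a leaf — visit 23.
  Visit 4.
At 34: go right to 14.
  At 14: go left to 20.
    20 is a leaf — visit 20.
  At 14: go right to 18.
    At 18: go left to 5.
      At 5: go left to 35.
        35 is a leaf — visit 35.
      At 5: no right child.
      Visit 5.
    At 18: no right child.
    Visit 18.
  Visit 14.
Visit 34.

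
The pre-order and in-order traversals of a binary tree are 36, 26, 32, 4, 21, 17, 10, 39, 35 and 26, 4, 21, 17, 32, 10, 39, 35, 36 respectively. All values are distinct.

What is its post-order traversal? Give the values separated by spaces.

The first element of pre-order is the root; it splits in-order into left and right subtrees.
Root 36: left subtree has 8 nodes {26, 4, 21, 17, 32, 10, 39, 35}, right has 0 { }.
  Root 26: left subtree has 0 nodes { }, right has 7 {4, 21, 17, 32, 10, 39, 35}.
    Root 32: left subtree has 3 nodes {4, 21, 17}, right has 3 {10, 39, 35}.
      Root 4: left subtree has 0 nodes { }, right has 2 {21, 17}.
        Root 21: left subtree has 0 nodes { }, right has 1 {17}.
      Root 10: left subtree has 0 nodes { }, right has 2 {39, 35}.
        Root 39: left subtree has 0 nodes { }, right has 1 {35}.

17 21 4 35 39 10 32 26 36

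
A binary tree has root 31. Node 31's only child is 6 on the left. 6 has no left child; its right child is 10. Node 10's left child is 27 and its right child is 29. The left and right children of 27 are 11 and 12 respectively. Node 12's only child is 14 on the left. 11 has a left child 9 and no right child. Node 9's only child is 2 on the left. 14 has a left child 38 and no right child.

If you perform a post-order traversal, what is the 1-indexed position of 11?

3

Post-order visits the left subtree, then the right subtree, then the node.
At 31: go left to 6.
  At 6: no left child.
  At 6: go right to 10.
    At 10: go left to 27.
      At 27: go left to 11.
        At 11: go left to 9.
          At 9: go left to 2.
            2 is a leaf — visit 2.
          At 9: no right child.
          Visit 9.
        At 11: no right child.
        Visit 11.
      At 27: go right to 12.
        At 12: go left to 14.
          At 14: go left to 38.
            38 is a leaf — visit 38.
          At 14: no right child.
          Visit 14.
        At 12: no right child.
        Visit 12.
      Visit 27.
    At 10: go right to 29.
      29 is a leaf — visit 29.
    Visit 10.
  Visit 6.
At 31: no right child.
Visit 31.
Full post-order sequence: 2, 9, 11, 38, 14, 12, 27, 29, 10, 6, 31.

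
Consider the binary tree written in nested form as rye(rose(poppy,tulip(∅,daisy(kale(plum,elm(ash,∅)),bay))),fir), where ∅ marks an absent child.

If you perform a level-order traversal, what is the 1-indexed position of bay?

Level-order visits nodes level by level from the root, left to right within each level.
Level 0: rye
Level 1: rose, fir
Level 2: poppy, tulip
Level 3: daisy
Level 4: kale, bay
Level 5: plum, elm
Level 6: ash
Full level-order sequence: rye, rose, fir, poppy, tulip, daisy, kale, bay, plum, elm, ash.

8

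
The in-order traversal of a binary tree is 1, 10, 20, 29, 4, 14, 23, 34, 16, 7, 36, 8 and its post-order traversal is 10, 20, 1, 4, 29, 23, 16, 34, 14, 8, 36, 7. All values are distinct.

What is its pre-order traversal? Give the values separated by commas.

The last element of post-order is the root; it splits in-order into left and right subtrees.
Root 7: left subtree has 9 nodes {1, 10, 20, 29, 4, 14, 23, 34, 16}, right has 2 {36, 8}.
  Root 14: left subtree has 5 nodes {1, 10, 20, 29, 4}, right has 3 {23, 34, 16}.
    Root 29: left subtree has 3 nodes {1, 10, 20}, right has 1 {4}.
      Root 1: left subtree has 0 nodes { }, right has 2 {10, 20}.
        Root 20: left subtree has 1 node {10}, right has 0 { }.
    Root 34: left subtree has 1 node {23}, right has 1 {16}.
  Root 36: left subtree has 0 nodes { }, right has 1 {8}.

7, 14, 29, 1, 20, 10, 4, 34, 23, 16, 36, 8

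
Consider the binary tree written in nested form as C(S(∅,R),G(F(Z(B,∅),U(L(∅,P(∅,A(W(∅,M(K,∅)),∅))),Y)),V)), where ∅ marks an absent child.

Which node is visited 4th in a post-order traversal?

Z

Post-order visits the left subtree, then the right subtree, then the node.
At C: go left to S.
  At S: no left child.
  At S: go right to R.
    R is a leaf — visit R.
  Visit S.
At C: go right to G.
  At G: go left to F.
    At F: go left to Z.
      At Z: go left to B.
        B is a leaf — visit B.
      At Z: no right child.
      Visit Z.
    At F: go right to U.
      At U: go left to L.
        At L: no left child.
        At L: go right to P.
          At P: no left child.
          At P: go right to A.
            At A: go left to W.
              At W: no left child.
              At W: go right to M.
                At M: go left to K.
                  K is a leaf — visit K.
                At M: no right child.
                Visit M.
              Visit W.
            At A: no right child.
            Visit A.
          Visit P.
        Visit L.
      At U: go right to Y.
        Y is a leaf — visit Y.
      Visit U.
    Visit F.
  At G: go right to V.
    V is a leaf — visit V.
  Visit G.
Visit C.
Full post-order sequence: R, S, B, Z, K, M, W, A, P, L, Y, U, F, V, G, C.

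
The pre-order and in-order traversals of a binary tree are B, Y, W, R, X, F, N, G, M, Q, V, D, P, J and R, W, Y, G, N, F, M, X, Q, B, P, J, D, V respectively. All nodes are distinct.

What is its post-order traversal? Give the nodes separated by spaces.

The first element of pre-order is the root; it splits in-order into left and right subtrees.
Root B: left subtree has 9 nodes {R, W, Y, G, N, F, M, X, Q}, right has 4 {P, J, D, V}.
  Root Y: left subtree has 2 nodes {R, W}, right has 6 {G, N, F, M, X, Q}.
    Root W: left subtree has 1 node {R}, right has 0 { }.
    Root X: left subtree has 4 nodes {G, N, F, M}, right has 1 {Q}.
      Root F: left subtree has 2 nodes {G, N}, right has 1 {M}.
        Root N: left subtree has 1 node {G}, right has 0 { }.
  Root V: left subtree has 3 nodes {P, J, D}, right has 0 { }.
    Root D: left subtree has 2 nodes {P, J}, right has 0 { }.
      Root P: left subtree has 0 nodes { }, right has 1 {J}.

R W G N M F Q X Y J P D V B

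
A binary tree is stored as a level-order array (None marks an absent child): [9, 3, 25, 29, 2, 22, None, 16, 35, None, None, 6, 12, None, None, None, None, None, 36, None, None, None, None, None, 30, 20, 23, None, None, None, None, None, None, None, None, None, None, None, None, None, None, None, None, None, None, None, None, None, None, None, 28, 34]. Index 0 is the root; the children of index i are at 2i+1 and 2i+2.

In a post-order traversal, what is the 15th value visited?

25

Post-order visits the left subtree, then the right subtree, then the node.
At 9: go left to 3.
  At 3: go left to 29.
    At 29: go left to 16.
      16 is a leaf — visit 16.
    At 29: go right to 35.
      At 35: no left child.
      At 35: go right to 36.
        36 is a leaf — visit 36.
      Visit 35.
    Visit 29.
  At 3: go right to 2.
    2 is a leaf — visit 2.
  Visit 3.
At 9: go right to 25.
  At 25: go left to 22.
    At 22: go left to 6.
      At 6: no left child.
      At 6: go right to 30.
        At 30: no left child.
        At 30: go right to 28.
          28 is a leaf — visit 28.
        Visit 30.
      Visit 6.
    At 22: go right to 12.
      At 12: go left to 20.
        At 20: go left to 34.
          34 is a leaf — visit 34.
        At 20: no right child.
        Visit 20.
      At 12: go right to 23.
        23 is a leaf — visit 23.
      Visit 12.
    Visit 22.
  At 25: no right child.
  Visit 25.
Visit 9.
Full post-order sequence: 16, 36, 35, 29, 2, 3, 28, 30, 6, 34, 20, 23, 12, 22, 25, 9.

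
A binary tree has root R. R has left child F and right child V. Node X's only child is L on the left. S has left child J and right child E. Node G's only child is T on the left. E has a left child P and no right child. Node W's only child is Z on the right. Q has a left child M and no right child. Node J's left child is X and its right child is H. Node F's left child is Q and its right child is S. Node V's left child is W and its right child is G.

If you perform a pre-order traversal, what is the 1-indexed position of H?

Pre-order visits the node, then its left subtree, then its right subtree.
Visit R.
At R: go left to F.
  Visit F.
  At F: go left to Q.
    Visit Q.
    At Q: go left to M.
      M is a leaf — visit M.
    At Q: no right child.
  At F: go right to S.
    Visit S.
    At S: go left to J.
      Visit J.
      At J: go left to X.
        Visit X.
        At X: go left to L.
          L is a leaf — visit L.
        At X: no right child.
      At J: go right to H.
        H is a leaf — visit H.
    At S: go right to E.
      Visit E.
      At E: go left to P.
        P is a leaf — visit P.
      At E: no right child.
At R: go right to V.
  Visit V.
  At V: go left to W.
    Visit W.
    At W: no left child.
    At W: go right to Z.
      Z is a leaf — visit Z.
  At V: go right to G.
    Visit G.
    At G: go left to T.
      T is a leaf — visit T.
    At G: no right child.
Full pre-order sequence: R, F, Q, M, S, J, X, L, H, E, P, V, W, Z, G, T.

9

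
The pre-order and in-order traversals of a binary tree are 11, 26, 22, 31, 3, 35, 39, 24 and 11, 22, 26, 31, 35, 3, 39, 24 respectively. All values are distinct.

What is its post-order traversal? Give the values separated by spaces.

The first element of pre-order is the root; it splits in-order into left and right subtrees.
Root 11: left subtree has 0 nodes { }, right has 7 {22, 26, 31, 35, 3, 39, 24}.
  Root 26: left subtree has 1 node {22}, right has 5 {31, 35, 3, 39, 24}.
    Root 31: left subtree has 0 nodes { }, right has 4 {35, 3, 39, 24}.
      Root 3: left subtree has 1 node {35}, right has 2 {39, 24}.
        Root 39: left subtree has 0 nodes { }, right has 1 {24}.

22 35 24 39 3 31 26 11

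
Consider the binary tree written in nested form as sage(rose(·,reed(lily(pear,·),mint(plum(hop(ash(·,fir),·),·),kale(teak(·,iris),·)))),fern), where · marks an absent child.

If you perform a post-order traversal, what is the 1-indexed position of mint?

10

Post-order visits the left subtree, then the right subtree, then the node.
At sage: go left to rose.
  At rose: no left child.
  At rose: go right to reed.
    At reed: go left to lily.
      At lily: go left to pear.
        pear is a leaf — visit pear.
      At lily: no right child.
      Visit lily.
    At reed: go right to mint.
      At mint: go left to plum.
        At plum: go left to hop.
          At hop: go left to ash.
            At ash: no left child.
            At ash: go right to fir.
              fir is a leaf — visit fir.
            Visit ash.
          At hop: no right child.
          Visit hop.
        At plum: no right child.
        Visit plum.
      At mint: go right to kale.
        At kale: go left to teak.
          At teak: no left child.
          At teak: go right to iris.
            iris is a leaf — visit iris.
          Visit teak.
        At kale: no right child.
        Visit kale.
      Visit mint.
    Visit reed.
  Visit rose.
At sage: go right to fern.
  fern is a leaf — visit fern.
Visit sage.
Full post-order sequence: pear, lily, fir, ash, hop, plum, iris, teak, kale, mint, reed, rose, fern, sage.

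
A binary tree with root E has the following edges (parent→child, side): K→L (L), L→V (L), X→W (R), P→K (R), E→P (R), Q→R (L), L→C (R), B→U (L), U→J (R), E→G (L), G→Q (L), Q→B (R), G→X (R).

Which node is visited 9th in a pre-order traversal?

W

Pre-order visits the node, then its left subtree, then its right subtree.
Visit E.
At E: go left to G.
  Visit G.
  At G: go left to Q.
    Visit Q.
    At Q: go left to R.
      R is a leaf — visit R.
    At Q: go right to B.
      Visit B.
      At B: go left to U.
        Visit U.
        At U: no left child.
        At U: go right to J.
          J is a leaf — visit J.
      At B: no right child.
  At G: go right to X.
    Visit X.
    At X: no left child.
    At X: go right to W.
      W is a leaf — visit W.
At E: go right to P.
  Visit P.
  At P: no left child.
  At P: go right to K.
    Visit K.
    At K: go left to L.
      Visit L.
      At L: go left to V.
        V is a leaf — visit V.
      At L: go right to C.
        C is a leaf — visit C.
    At K: no right child.
Full pre-order sequence: E, G, Q, R, B, U, J, X, W, P, K, L, V, C.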